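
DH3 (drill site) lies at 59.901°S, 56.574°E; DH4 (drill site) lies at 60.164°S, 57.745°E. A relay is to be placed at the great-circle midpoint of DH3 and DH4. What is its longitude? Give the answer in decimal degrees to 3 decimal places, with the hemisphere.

Bx = cos φ₂ cos Δλ = 0.497415,  By = cos φ₂ sin Δλ = 0.010167
φₘ = atan2(sin φ₁ + sin φ₂, √((cos φ₁ + Bx)² + By²)) = -60.03379°
λₘ = λ₁ + atan2(By, cos φ₁ + Bx) = 57.15717°

57.157°E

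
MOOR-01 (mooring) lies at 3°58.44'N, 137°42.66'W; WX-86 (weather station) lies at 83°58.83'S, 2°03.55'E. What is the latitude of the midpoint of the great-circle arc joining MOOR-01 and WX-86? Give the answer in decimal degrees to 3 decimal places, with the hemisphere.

45.160°S

MOOR-01: φ = +3.97400°, λ = -137.71100°
WX-86: φ = -83.98050°, λ = +2.05917°
Bx = cos φ₂ cos Δλ = -0.080062,  By = cos φ₂ sin Δλ = 0.067729
φₘ = atan2(sin φ₁ + sin φ₂, √((cos φ₁ + Bx)² + By²)) = -45.15998°
λₘ = λ₁ + atan2(By, cos φ₁ + Bx) = -133.48930°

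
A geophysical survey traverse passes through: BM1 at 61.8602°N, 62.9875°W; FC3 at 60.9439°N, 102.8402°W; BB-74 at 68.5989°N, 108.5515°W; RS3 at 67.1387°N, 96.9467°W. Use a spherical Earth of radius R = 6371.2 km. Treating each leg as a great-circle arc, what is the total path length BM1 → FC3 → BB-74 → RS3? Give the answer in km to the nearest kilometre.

BM1→FC3: c = 0.328082 rad, d = 2090.28 km
FC3→BB-74: c = 0.140054 rad, d = 892.31 km
BB-74→RS3: c = 0.080303 rad, d = 511.63 km
Total = 2090.28 + 892.31 + 511.63 = 3494.22 km

3494 km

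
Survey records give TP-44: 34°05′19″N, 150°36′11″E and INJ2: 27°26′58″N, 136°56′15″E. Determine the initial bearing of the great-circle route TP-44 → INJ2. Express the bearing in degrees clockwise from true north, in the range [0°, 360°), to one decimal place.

244.2°

TP-44: φ = +34.08861°, λ = +150.60306°
INJ2: φ = +27.44944°, λ = +136.93750°
Δλ = -13.6656°
y = sin Δλ · cos φ₂ = -0.209656
x = cos φ₁ sin φ₂ − sin φ₁ cos φ₂ cos Δλ = -0.101536
θ = atan2(y, x) = -115.8408° → 244.1592° (mod 360°)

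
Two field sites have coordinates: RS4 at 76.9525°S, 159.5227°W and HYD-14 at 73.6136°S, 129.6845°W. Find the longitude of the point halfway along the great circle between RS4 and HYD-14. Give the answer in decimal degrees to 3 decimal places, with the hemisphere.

142.910°W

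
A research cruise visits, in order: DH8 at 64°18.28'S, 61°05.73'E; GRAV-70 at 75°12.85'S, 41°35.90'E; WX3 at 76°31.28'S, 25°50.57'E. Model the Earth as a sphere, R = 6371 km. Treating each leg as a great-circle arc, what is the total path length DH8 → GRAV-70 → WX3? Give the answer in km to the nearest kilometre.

DH8: φ = -64.30467°, λ = +61.09550°
GRAV-70: φ = -75.21417°, λ = +41.59833°
WX3: φ = -76.52133°, λ = +25.84283°
DH8→GRAV-70: c = 0.221440 rad, d = 1410.79 km
GRAV-70→WX3: c = 0.070656 rad, d = 450.15 km
Total = 1410.79 + 450.15 = 1860.94 km

1861 km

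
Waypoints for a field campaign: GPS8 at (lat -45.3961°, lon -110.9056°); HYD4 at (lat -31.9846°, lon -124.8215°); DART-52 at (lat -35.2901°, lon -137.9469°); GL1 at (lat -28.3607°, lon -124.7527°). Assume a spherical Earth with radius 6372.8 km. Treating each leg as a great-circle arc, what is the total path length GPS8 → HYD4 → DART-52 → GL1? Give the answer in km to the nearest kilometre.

4646 km

GPS8→HYD4: c = 0.300298 rad, d = 1913.74 km
HYD4→DART-52: c = 0.199077 rad, d = 1268.68 km
DART-52→GL1: c = 0.229700 rad, d = 1463.83 km
Total = 1913.74 + 1268.68 + 1463.83 = 4646.25 km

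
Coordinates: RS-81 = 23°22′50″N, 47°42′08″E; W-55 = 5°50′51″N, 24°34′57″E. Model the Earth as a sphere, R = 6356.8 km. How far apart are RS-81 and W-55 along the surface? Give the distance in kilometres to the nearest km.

3143 km

RS-81: φ = +23.38056°, λ = +47.70222°
W-55: φ = +5.84750°, λ = +24.58250°
Δφ = -17.5331°,  Δλ = -23.1197°
a = sin²(Δφ/2) + cos φ₁ cos φ₂ sin²(Δλ/2) = 0.059896
c = 2·arcsin(√a) = 0.494496 rad = 28.3325°
d = R·c = 6356.8 × 0.494496 = 3143.4 km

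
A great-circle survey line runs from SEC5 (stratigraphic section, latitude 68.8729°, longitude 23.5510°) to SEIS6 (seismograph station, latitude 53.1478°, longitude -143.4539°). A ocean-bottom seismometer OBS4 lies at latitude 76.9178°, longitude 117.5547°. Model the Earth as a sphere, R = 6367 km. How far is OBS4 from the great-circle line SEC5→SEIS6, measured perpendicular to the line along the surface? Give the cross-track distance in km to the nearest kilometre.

1816 km

δ₁₃ = central angle SEC5→OBS4 = 0.444379 rad  (haversine)
θ₁₃ = bearing SEC5→OBS4 = 31.684°,  θ₁₂ = bearing SEC5→SEIS6 = 350.809°
dₓₜ = R·arcsin(sin δ₁₃ · sin(θ₁₃ − θ₁₂)) = 6367·arcsin(0.42990·sin(-319.125°)) = 1815.727 km
|dₓₜ| = 1815.727 km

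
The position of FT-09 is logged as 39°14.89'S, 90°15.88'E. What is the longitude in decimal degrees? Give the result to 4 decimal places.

90.2647°E

90° + 15.88′/60 = 90 + 0.26467 = 90.2647°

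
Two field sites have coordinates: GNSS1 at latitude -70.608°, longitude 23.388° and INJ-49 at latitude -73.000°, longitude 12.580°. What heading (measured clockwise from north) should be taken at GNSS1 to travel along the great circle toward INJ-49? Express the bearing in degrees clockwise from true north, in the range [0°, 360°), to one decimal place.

229.6°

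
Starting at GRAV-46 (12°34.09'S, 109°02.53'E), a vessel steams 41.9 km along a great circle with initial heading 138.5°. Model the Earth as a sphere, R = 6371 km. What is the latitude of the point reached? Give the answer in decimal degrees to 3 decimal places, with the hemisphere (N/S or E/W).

GRAV-46: φ = -12.56817°, λ = +109.04217°
δ = d/R = 41.9/6371 = 0.006577 rad
φ₂ = arcsin(sin φ₁ cos δ + cos φ₁ sin δ cos θ)
   = arcsin(-0.21760·0.99998 + 0.97604·0.00658·-0.74896) = -12.85026°
λ₂ = λ₁ + atan2(sin θ sin δ cos φ₁, cos δ − sin φ₁ sin φ₂) = 109.29827°

12.850°S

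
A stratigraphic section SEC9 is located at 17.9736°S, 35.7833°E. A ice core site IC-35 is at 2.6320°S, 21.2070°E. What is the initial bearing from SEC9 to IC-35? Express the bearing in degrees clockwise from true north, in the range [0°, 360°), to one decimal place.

Δλ = -14.5763°
y = sin Δλ · cos φ₂ = -0.251404
x = cos φ₁ sin φ₂ − sin φ₁ cos φ₂ cos Δλ = 0.254652
θ = atan2(y, x) = -44.6323° → 315.3677° (mod 360°)

315.4°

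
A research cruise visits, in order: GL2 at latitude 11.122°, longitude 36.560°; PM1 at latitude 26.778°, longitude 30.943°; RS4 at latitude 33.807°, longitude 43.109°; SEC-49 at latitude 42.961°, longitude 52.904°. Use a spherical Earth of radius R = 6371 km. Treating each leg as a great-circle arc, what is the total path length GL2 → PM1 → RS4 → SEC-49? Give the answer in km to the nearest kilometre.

4568 km

GL2→PM1: c = 0.288425 rad, d = 1837.55 km
PM1→RS4: c = 0.220336 rad, d = 1403.76 km
RS4→SEC-49: c = 0.208221 rad, d = 1326.58 km
Total = 1837.55 + 1403.76 + 1326.58 = 4567.89 km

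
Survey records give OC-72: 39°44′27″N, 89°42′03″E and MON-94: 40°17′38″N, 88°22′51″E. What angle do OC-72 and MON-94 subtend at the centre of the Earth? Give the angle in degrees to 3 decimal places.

OC-72: φ = +39.74083°, λ = +89.70083°
MON-94: φ = +40.29389°, λ = +88.38083°
Δφ = 0.5531°,  Δλ = -1.3200°
a = sin²(Δφ/2) + cos φ₁ cos φ₂ sin²(Δλ/2) = 0.000101
c = 2·arcsin(√a) = 0.020111 rad = 1.1523°

1.152°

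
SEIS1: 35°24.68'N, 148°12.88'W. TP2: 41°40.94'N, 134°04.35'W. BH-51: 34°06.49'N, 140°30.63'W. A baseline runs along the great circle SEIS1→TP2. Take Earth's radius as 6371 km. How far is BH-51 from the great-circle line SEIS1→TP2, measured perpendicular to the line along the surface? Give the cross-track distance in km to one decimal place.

SEIS1: φ = +35.41133°, λ = -148.21467°
TP2: φ = +41.68233°, λ = -134.07250°
BH-51: φ = +34.10817°, λ = -140.51050°
δ₁₃ = central angle SEIS1→BH-51 = 0.112753 rad  (haversine)
θ₁₃ = bearing SEIS1→BH-51 = 99.418°,  θ₁₂ = bearing SEIS1→TP2 = 56.159°
dₓₜ = R·arcsin(sin δ₁₃ · sin(θ₁₃ − θ₁₂)) = 6371·arcsin(0.11251·sin(43.260°)) = 491.734 km
|dₓₜ| = 491.734 km

491.7 km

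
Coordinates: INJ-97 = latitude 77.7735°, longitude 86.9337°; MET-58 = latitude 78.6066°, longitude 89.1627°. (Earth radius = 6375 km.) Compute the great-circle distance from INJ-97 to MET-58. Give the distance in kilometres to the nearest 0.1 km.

Δφ = 0.8331°,  Δλ = 2.2290°
a = sin²(Δφ/2) + cos φ₁ cos φ₂ sin²(Δλ/2) = 0.000069
c = 2·arcsin(√a) = 0.016575 rad = 0.9497°
d = R·c = 6375 × 0.016575 = 105.7 km

105.7 km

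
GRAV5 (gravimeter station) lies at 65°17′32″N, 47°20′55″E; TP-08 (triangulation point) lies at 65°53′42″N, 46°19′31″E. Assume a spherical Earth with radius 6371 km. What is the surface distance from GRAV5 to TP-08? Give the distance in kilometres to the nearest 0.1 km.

81.9 km

GRAV5: φ = +65.29222°, λ = +47.34861°
TP-08: φ = +65.89500°, λ = +46.32528°
Δφ = 0.6028°,  Δλ = -1.0233°
a = sin²(Δφ/2) + cos φ₁ cos φ₂ sin²(Δλ/2) = 0.000041
c = 2·arcsin(√a) = 0.012851 rad = 0.7363°
d = R·c = 6371 × 0.012851 = 81.9 km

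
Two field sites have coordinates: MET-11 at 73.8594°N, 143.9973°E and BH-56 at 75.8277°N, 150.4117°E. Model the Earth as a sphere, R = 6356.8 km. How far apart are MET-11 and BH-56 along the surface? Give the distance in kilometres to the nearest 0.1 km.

Δφ = 1.9683°,  Δλ = 6.4144°
a = sin²(Δφ/2) + cos φ₁ cos φ₂ sin²(Δλ/2) = 0.000508
c = 2·arcsin(√a) = 0.045084 rad = 2.5831°
d = R·c = 6356.8 × 0.045084 = 286.6 km

286.6 km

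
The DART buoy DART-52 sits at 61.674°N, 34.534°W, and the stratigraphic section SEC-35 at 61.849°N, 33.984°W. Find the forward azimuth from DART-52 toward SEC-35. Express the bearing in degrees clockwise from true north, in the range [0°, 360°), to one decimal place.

Δλ = 0.5500°
y = sin Δλ · cos φ₂ = 0.004529
x = cos φ₁ sin φ₂ − sin φ₁ cos φ₂ cos Δλ = 0.003073
θ = atan2(y, x) = 55.8377° → 55.8377° (mod 360°)

55.8°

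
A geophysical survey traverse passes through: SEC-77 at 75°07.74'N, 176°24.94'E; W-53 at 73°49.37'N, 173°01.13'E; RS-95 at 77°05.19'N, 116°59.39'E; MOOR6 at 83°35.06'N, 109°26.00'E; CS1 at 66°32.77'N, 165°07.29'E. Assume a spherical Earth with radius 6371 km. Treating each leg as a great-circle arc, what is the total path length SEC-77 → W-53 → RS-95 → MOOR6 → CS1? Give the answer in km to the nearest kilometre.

4731 km

SEC-77: φ = +75.12900°, λ = +176.41567°
W-53: φ = +73.82283°, λ = +173.01883°
RS-95: φ = +77.08650°, λ = +116.98983°
MOOR6: φ = +83.58433°, λ = +109.43333°
CS1: φ = +66.54617°, λ = +165.12150°
SEC-77→W-53: c = 0.027766 rad, d = 176.90 km
W-53→RS-95: c = 0.241811 rad, d = 1540.58 km
RS-95→MOOR6: c = 0.115309 rad, d = 734.63 km
MOOR6→CS1: c = 0.357697 rad, d = 2278.89 km
Total = 176.90 + 1540.58 + 734.63 + 2278.89 = 4731.00 km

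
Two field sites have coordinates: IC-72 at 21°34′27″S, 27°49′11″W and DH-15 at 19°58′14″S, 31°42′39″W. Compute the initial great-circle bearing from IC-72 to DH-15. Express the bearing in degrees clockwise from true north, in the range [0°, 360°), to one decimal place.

293.1°

IC-72: φ = -21.57417°, λ = -27.81972°
DH-15: φ = -19.97056°, λ = -31.71083°
Δλ = -3.8911°
y = sin Δλ · cos φ₂ = -0.063780
x = cos φ₁ sin φ₂ − sin φ₁ cos φ₂ cos Δλ = 0.027188
θ = atan2(y, x) = -66.9125° → 293.0875° (mod 360°)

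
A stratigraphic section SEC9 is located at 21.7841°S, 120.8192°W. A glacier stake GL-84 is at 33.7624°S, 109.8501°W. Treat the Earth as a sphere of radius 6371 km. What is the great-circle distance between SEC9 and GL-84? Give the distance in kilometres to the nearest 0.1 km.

1711.8 km

Δφ = -11.9783°,  Δλ = 10.9691°
a = sin²(Δφ/2) + cos φ₁ cos φ₂ sin²(Δλ/2) = 0.017939
c = 2·arcsin(√a) = 0.268680 rad = 15.3942°
d = R·c = 6371 × 0.268680 = 1711.8 km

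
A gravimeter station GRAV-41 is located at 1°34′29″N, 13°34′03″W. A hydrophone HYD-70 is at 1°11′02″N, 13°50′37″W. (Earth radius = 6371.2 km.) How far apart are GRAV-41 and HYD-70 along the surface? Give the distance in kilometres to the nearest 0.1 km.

53.2 km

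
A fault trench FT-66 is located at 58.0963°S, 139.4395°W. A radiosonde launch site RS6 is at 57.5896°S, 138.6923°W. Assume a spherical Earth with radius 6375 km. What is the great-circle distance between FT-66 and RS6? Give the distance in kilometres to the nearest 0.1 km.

71.7 km

Δφ = 0.5067°,  Δλ = 0.7472°
a = sin²(Δφ/2) + cos φ₁ cos φ₂ sin²(Δλ/2) = 0.000032
c = 2·arcsin(√a) = 0.011242 rad = 0.6441°
d = R·c = 6375 × 0.011242 = 71.7 km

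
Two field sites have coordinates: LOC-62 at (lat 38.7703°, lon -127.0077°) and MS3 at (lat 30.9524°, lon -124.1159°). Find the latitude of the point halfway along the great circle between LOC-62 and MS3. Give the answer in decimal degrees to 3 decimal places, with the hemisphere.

34.870°N

Bx = cos φ₂ cos Δλ = 0.856503,  By = cos φ₂ sin Δλ = 0.043266
φₘ = atan2(sin φ₁ + sin φ₂, √((cos φ₁ + Bx)² + By²)) = 34.86989°
λₘ = λ₁ + atan2(By, cos φ₁ + Bx) = -125.49296°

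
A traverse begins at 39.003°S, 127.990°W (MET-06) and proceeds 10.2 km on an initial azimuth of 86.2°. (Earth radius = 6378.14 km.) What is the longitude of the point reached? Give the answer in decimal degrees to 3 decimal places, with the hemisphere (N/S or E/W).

δ = d/R = 10.2/6378.14 = 0.001599 rad
φ₂ = arcsin(sin φ₁ cos δ + cos φ₁ sin δ cos θ)
   = arcsin(-0.62936·1.00000 + 0.77711·0.00160·0.06627) = -38.99687°
λ₂ = λ₁ + atan2(sin θ sin δ cos φ₁, cos δ − sin φ₁ sin φ₂) = -127.87236°

127.872°W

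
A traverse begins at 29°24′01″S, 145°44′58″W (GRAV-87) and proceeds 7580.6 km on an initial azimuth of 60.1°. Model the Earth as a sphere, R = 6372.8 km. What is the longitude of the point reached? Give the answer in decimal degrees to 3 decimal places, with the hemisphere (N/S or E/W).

90.167°W

GRAV-87: φ = -29.40028°, λ = -145.74944°
δ = d/R = 7580.6/6372.8 = 1.189524 rad
φ₂ = arcsin(sin φ₁ cos δ + cos φ₁ sin δ cos θ)
   = arcsin(-0.49091·0.37210 + 0.87121·0.92819·0.49849) = 12.73460°
λ₂ = λ₁ + atan2(sin θ sin δ cos φ₁, cos δ − sin φ₁ sin φ₂) = -90.16715°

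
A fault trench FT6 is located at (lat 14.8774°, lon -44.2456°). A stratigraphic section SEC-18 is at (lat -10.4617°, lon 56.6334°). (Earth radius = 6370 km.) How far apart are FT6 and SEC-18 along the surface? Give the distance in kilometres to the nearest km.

11458 km

Δφ = -25.3391°,  Δλ = 100.8790°
a = sin²(Δφ/2) + cos φ₁ cos φ₂ sin²(Δλ/2) = 0.612998
c = 2·arcsin(√a) = 1.798763 rad = 103.0615°
d = R·c = 6370 × 1.798763 = 11458.1 km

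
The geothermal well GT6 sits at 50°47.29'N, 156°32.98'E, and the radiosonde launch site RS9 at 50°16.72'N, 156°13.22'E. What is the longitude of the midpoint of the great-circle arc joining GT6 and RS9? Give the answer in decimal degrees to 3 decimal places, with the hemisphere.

GT6: φ = +50.78817°, λ = +156.54967°
RS9: φ = +50.27867°, λ = +156.22033°
Bx = cos φ₂ cos Δλ = 0.639044,  By = cos φ₂ sin Δλ = -0.003673
φₘ = atan2(sin φ₁ + sin φ₂, √((cos φ₁ + Bx)² + By²)) = 50.53353°
λₘ = λ₁ + atan2(By, cos φ₁ + Bx) = 156.38411°

156.384°E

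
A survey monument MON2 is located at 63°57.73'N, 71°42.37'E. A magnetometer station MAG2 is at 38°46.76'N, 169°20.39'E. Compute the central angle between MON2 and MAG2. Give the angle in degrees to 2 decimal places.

58.85°

MON2: φ = +63.96217°, λ = +71.70617°
MAG2: φ = +38.77933°, λ = +169.33983°
Δφ = -25.1828°,  Δλ = 97.6337°
a = sin²(Δφ/2) + cos φ₁ cos φ₂ sin²(Δλ/2) = 0.241352
c = 2·arcsin(√a) = 1.027108 rad = 58.8489°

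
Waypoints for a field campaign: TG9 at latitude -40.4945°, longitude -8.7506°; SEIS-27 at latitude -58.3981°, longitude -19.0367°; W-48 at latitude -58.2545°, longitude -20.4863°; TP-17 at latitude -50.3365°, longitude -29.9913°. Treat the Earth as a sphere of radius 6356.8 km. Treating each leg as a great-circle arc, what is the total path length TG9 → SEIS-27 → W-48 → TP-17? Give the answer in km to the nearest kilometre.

3271 km

TG9→SEIS-27: c = 0.332680 rad, d = 2114.78 km
SEIS-27→W-48: c = 0.013519 rad, d = 85.94 km
W-48→TP-17: c = 0.168391 rad, d = 1070.43 km
Total = 2114.78 + 85.94 + 1070.43 = 3271.14 km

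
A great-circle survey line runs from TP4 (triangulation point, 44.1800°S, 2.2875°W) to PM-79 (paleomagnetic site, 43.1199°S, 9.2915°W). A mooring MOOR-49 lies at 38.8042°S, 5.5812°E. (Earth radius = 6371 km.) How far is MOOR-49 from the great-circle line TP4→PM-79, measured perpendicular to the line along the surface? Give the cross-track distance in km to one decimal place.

δ₁₃ = central angle TP4→MOOR-49 = 0.139112 rad  (haversine)
θ₁₃ = bearing TP4→MOOR-49 = 50.300°,  θ₁₂ = bearing TP4→PM-79 = 279.381°
dₓₜ = R·arcsin(sin δ₁₃ · sin(θ₁₃ − θ₁₂)) = 6371·arcsin(0.13866·sin(-229.081°)) = 668.782 km
|dₓₜ| = 668.782 km

668.8 km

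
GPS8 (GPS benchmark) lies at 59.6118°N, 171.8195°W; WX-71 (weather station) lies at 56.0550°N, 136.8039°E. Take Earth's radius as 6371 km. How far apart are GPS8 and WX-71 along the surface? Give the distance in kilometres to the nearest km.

Δφ = -3.5568°,  Δλ = -51.3766°
a = sin²(Δφ/2) + cos φ₁ cos φ₂ sin²(Δλ/2) = 0.054039
c = 2·arcsin(√a) = 0.469219 rad = 26.8843°
d = R·c = 6371 × 0.469219 = 2989.4 km

2989 km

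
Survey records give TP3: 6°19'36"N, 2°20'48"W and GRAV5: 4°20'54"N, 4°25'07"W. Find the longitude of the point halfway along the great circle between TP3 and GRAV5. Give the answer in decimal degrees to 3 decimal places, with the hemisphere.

3.384°W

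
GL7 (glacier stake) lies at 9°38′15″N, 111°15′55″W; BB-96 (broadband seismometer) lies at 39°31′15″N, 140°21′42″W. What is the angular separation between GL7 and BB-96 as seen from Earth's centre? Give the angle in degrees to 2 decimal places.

39.55°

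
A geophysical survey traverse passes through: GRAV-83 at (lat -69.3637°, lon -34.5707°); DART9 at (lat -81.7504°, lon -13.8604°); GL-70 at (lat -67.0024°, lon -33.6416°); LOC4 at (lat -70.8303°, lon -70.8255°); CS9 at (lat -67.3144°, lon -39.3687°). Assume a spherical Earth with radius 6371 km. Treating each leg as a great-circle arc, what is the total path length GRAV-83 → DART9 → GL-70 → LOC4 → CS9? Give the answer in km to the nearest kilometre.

6004 km

GRAV-83→DART9: c = 0.230928 rad, d = 1471.24 km
DART9→GL-70: c = 0.270090 rad, d = 1720.74 km
GL-70→LOC4: c = 0.238525 rad, d = 1519.64 km
LOC4→CS9: c = 0.202804 rad, d = 1292.07 km
Total = 1471.24 + 1720.74 + 1519.64 + 1292.07 = 6003.69 km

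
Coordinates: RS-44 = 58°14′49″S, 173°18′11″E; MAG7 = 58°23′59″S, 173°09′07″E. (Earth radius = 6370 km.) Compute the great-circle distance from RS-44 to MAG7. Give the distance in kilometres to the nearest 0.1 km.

19.1 km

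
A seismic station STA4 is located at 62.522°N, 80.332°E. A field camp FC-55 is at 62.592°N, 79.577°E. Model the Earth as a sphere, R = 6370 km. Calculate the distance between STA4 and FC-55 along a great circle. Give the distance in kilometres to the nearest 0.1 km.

39.5 km

Δφ = 0.0700°,  Δλ = -0.7550°
a = sin²(Δφ/2) + cos φ₁ cos φ₂ sin²(Δλ/2) = 0.000010
c = 2·arcsin(√a) = 0.006195 rad = 0.3549°
d = R·c = 6370 × 0.006195 = 39.5 km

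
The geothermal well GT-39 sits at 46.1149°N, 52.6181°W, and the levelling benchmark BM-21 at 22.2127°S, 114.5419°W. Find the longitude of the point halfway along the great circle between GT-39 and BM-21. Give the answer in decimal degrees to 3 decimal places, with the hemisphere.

88.506°W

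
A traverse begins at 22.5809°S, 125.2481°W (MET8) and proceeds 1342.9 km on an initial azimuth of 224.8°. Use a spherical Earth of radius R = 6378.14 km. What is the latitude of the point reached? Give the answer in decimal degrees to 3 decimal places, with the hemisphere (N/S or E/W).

δ = d/R = 1342.9/6378.14 = 0.210547 rad
φ₂ = arcsin(sin φ₁ cos δ + cos φ₁ sin δ cos θ)
   = arcsin(-0.38399·0.97792 + 0.92334·0.20900·-0.70957) = -30.82622°
λ₂ = λ₁ + atan2(sin θ sin δ cos φ₁, cos δ − sin φ₁ sin φ₂) = -135.12272°

30.826°S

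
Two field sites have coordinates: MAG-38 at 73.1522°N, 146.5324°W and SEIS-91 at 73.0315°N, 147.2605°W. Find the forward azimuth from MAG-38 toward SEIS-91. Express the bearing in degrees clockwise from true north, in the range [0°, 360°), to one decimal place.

Δλ = -0.7281°
y = sin Δλ · cos φ₂ = -0.003709
x = cos φ₁ sin φ₂ − sin φ₁ cos φ₂ cos Δλ = -0.002084
θ = atan2(y, x) = -119.3339° → 240.6661° (mod 360°)

240.7°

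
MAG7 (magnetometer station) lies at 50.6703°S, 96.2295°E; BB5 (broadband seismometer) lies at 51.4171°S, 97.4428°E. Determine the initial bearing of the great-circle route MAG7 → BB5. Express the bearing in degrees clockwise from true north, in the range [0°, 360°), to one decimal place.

134.9°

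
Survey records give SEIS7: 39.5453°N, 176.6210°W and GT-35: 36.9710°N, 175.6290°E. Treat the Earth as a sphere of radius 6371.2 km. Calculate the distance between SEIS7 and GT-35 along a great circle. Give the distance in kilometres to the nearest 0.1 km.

734.4 km

Δφ = -2.5743°,  Δλ = -7.7500°
a = sin²(Δφ/2) + cos φ₁ cos φ₂ sin²(Δλ/2) = 0.003318
c = 2·arcsin(√a) = 0.115272 rad = 6.6046°
d = R·c = 6371.2 × 0.115272 = 734.4 km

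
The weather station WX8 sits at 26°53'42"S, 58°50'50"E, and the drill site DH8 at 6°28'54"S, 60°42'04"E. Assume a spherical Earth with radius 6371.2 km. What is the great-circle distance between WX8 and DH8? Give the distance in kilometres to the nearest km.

2278 km

WX8: φ = -26.89500°, λ = +58.84722°
DH8: φ = -6.48167°, λ = +60.70111°
Δφ = 20.4133°,  Δλ = 1.8539°
a = sin²(Δφ/2) + cos φ₁ cos φ₂ sin²(Δλ/2) = 0.031631
c = 2·arcsin(√a) = 0.357607 rad = 20.4894°
d = R·c = 6371.2 × 0.357607 = 2278.4 km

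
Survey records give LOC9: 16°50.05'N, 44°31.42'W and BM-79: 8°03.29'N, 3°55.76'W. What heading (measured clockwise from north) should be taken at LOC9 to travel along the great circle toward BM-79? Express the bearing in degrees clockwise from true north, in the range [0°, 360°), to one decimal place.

97.4°

LOC9: φ = +16.83417°, λ = -44.52367°
BM-79: φ = +8.05483°, λ = -3.92933°
Δλ = 40.5943°
y = sin Δλ · cos φ₂ = 0.644280
x = cos φ₁ sin φ₂ − sin φ₁ cos φ₂ cos Δλ = -0.083620
θ = atan2(y, x) = 97.3950° → 97.3950° (mod 360°)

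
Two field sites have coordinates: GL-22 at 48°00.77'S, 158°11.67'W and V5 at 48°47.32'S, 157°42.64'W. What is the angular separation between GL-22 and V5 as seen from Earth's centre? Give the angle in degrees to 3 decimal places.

GL-22: φ = -48.01283°, λ = -158.19450°
V5: φ = -48.78867°, λ = -157.71067°
Δφ = -0.7758°,  Δλ = 0.4838°
a = sin²(Δφ/2) + cos φ₁ cos φ₂ sin²(Δλ/2) = 0.000054
c = 2·arcsin(√a) = 0.014656 rad = 0.8397°

0.840°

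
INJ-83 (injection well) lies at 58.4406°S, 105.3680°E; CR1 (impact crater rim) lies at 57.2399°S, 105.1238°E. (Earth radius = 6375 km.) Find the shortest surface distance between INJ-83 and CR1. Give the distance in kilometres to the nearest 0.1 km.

Δφ = 1.2007°,  Δλ = -0.2442°
a = sin²(Δφ/2) + cos φ₁ cos φ₂ sin²(Δλ/2) = 0.000111
c = 2·arcsin(√a) = 0.021079 rad = 1.2077°
d = R·c = 6375 × 0.021079 = 134.4 km

134.4 km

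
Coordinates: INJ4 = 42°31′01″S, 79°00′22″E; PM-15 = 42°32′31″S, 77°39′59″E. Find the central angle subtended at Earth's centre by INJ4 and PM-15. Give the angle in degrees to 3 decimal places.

INJ4: φ = -42.51694°, λ = +79.00611°
PM-15: φ = -42.54194°, λ = +77.66639°
Δφ = -0.0250°,  Δλ = -1.3397°
a = sin²(Δφ/2) + cos φ₁ cos φ₂ sin²(Δλ/2) = 0.000074
c = 2·arcsin(√a) = 0.017237 rad = 0.9876°

0.988°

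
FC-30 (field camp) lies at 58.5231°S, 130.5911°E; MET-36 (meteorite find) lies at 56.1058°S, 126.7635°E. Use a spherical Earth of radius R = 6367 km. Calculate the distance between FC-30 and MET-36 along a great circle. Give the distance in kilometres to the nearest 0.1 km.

353.3 km

Δφ = 2.4173°,  Δλ = -3.8276°
a = sin²(Δφ/2) + cos φ₁ cos φ₂ sin²(Δλ/2) = 0.000770
c = 2·arcsin(√a) = 0.055494 rad = 3.1795°
d = R·c = 6367 × 0.055494 = 353.3 km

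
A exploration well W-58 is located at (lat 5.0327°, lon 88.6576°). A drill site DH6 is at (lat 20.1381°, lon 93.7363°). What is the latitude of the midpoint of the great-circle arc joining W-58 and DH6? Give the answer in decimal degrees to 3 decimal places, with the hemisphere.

12.597°N

Bx = cos φ₂ cos Δλ = 0.935180,  By = cos φ₂ sin Δλ = 0.083112
φₘ = atan2(sin φ₁ + sin φ₂, √((cos φ₁ + Bx)² + By²)) = 12.59737°
λₘ = λ₁ + atan2(By, cos φ₁ + Bx) = 91.12173°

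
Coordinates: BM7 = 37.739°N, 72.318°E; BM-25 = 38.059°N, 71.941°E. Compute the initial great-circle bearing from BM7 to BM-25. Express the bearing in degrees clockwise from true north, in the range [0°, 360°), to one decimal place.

Δλ = -0.3770°
y = sin Δλ · cos φ₂ = -0.005181
x = cos φ₁ sin φ₂ − sin φ₁ cos φ₂ cos Δλ = 0.005595
θ = atan2(y, x) = -42.7965° → 317.2035° (mod 360°)

317.2°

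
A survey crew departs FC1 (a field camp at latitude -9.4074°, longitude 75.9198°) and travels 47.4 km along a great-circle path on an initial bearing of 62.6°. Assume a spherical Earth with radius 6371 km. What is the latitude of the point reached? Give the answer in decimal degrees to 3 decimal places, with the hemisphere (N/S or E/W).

δ = d/R = 47.4/6371 = 0.007440 rad
φ₂ = arcsin(sin φ₁ cos δ + cos φ₁ sin δ cos θ)
   = arcsin(-0.16345·0.99997 + 0.98655·0.00744·0.46020) = -9.21102°
λ₂ = λ₁ + atan2(sin θ sin δ cos φ₁, cos δ − sin φ₁ sin φ₂) = 76.30320°

9.211°S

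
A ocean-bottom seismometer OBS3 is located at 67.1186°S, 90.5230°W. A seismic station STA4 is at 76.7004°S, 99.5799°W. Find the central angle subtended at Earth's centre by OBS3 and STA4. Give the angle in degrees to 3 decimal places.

Δφ = -9.5818°,  Δλ = -9.0569°
a = sin²(Δφ/2) + cos φ₁ cos φ₂ sin²(Δλ/2) = 0.007533
c = 2·arcsin(√a) = 0.173806 rad = 9.9583°

9.958°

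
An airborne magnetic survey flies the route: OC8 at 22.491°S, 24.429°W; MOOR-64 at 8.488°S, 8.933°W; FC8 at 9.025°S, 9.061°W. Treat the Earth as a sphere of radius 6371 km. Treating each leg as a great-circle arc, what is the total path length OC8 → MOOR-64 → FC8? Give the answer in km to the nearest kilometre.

OC8→MOOR-64: c = 0.356669 rad, d = 2272.34 km
MOOR-64→FC8: c = 0.009629 rad, d = 61.35 km
Total = 2272.34 + 61.35 = 2333.69 km

2334 km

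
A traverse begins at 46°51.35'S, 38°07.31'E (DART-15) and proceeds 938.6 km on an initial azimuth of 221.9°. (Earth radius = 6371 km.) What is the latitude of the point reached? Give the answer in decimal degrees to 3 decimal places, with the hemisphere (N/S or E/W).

52.792°S

DART-15: φ = -46.85583°, λ = +38.12183°
δ = d/R = 938.6/6371 = 0.147324 rad
φ₂ = arcsin(sin φ₁ cos δ + cos φ₁ sin δ cos θ)
   = arcsin(-0.72964·0.98917 + 0.68384·0.14679·-0.74431) = -52.79210°
λ₂ = λ₁ + atan2(sin θ sin δ cos φ₁, cos δ − sin φ₁ sin φ₂) = 28.79218°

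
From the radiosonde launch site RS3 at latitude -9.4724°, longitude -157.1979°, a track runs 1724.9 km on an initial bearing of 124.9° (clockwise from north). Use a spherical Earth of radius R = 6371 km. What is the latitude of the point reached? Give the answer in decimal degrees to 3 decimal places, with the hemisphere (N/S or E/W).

δ = d/R = 1724.9/6371 = 0.270742 rad
φ₂ = arcsin(sin φ₁ cos δ + cos φ₁ sin δ cos θ)
   = arcsin(-0.16457·0.96357 + 0.98636·0.26745·-0.57215) = -18.02969°
λ₂ = λ₁ + atan2(sin θ sin δ cos φ₁, cos δ − sin φ₁ sin φ₂) = -143.86114°

18.030°S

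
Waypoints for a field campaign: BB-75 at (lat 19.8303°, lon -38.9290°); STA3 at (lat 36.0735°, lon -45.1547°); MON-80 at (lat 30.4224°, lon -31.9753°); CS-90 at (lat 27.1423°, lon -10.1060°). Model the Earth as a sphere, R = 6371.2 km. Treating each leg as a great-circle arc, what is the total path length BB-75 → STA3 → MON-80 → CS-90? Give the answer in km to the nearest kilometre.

5440 km

BB-75→STA3: c = 0.299111 rad, d = 1905.69 km
STA3→MON-80: c = 0.215908 rad, d = 1375.59 km
MON-80→CS-90: c = 0.338843 rad, d = 2158.84 km
Total = 1905.69 + 1375.59 + 2158.84 = 5440.12 km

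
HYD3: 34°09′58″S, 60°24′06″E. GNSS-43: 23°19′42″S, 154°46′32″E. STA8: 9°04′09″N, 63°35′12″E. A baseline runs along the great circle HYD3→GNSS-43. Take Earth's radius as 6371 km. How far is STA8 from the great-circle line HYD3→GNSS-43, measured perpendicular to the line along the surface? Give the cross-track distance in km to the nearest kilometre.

HYD3: φ = -34.16611°, λ = +60.40167°
GNSS-43: φ = -23.32833°, λ = +154.77556°
STA8: φ = +9.06917°, λ = +63.58667°
δ₁₃ = central angle HYD3→STA8 = 0.756439 rad  (haversine)
θ₁₃ = bearing HYD3→STA8 = 4.585°,  θ₁₂ = bearing HYD3→GNSS-43 = 111.842°
dₓₜ = R·arcsin(sin δ₁₃ · sin(θ₁₃ − θ₁₂)) = 6371·arcsin(0.68634·sin(-107.257°)) = -4553.765 km
|dₓₜ| = 4553.765 km

4554 km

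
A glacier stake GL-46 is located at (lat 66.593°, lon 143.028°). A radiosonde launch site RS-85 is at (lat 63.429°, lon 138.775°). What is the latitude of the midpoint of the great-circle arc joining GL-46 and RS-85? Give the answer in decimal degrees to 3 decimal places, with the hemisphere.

65.026°N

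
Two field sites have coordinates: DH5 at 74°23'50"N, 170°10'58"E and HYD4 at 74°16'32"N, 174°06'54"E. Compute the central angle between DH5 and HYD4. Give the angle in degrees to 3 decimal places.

DH5: φ = +74.39722°, λ = +170.18278°
HYD4: φ = +74.27556°, λ = +174.11500°
Δφ = -0.1217°,  Δλ = 3.9322°
a = sin²(Δφ/2) + cos φ₁ cos φ₂ sin²(Δλ/2) = 0.000087
c = 2·arcsin(√a) = 0.018647 rad = 1.0684°

1.068°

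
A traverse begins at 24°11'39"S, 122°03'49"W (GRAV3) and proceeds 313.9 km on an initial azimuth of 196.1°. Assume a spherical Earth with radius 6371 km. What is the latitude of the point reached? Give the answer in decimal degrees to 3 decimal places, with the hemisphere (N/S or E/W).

GRAV3: φ = -24.19417°, λ = -122.06361°
δ = d/R = 313.9/6371 = 0.049270 rad
φ₂ = arcsin(sin φ₁ cos δ + cos φ₁ sin δ cos θ)
   = arcsin(-0.40983·0.99879 + 0.91216·0.04925·-0.96078) = -26.90387°
λ₂ = λ₁ + atan2(sin θ sin δ cos φ₁, cos δ − sin φ₁ sin φ₂) = -122.94116°

26.904°S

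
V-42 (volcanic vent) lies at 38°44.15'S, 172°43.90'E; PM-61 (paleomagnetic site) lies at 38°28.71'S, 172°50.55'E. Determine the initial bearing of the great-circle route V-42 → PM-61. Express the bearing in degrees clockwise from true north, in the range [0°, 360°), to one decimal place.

18.6°

V-42: φ = -38.73583°, λ = +172.73167°
PM-61: φ = -38.47850°, λ = +172.84250°
Δλ = 0.1108°
y = sin Δλ · cos φ₂ = 0.001514
x = cos φ₁ sin φ₂ − sin φ₁ cos φ₂ cos Δλ = 0.004490
θ = atan2(y, x) = 18.6361° → 18.6361° (mod 360°)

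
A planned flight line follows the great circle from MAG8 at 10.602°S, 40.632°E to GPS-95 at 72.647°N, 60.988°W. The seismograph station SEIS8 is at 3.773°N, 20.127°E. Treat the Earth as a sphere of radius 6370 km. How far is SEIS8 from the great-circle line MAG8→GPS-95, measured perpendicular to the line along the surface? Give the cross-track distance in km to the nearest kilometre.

δ₁₃ = central angle MAG8→SEIS8 = 0.435759 rad  (haversine)
θ₁₃ = bearing MAG8→SEIS8 = 304.098°,  θ₁₂ = bearing MAG8→GPS-95 = 342.510°
dₓₜ = R·arcsin(sin δ₁₃ · sin(θ₁₃ − θ₁₂)) = 6370·arcsin(0.42210·sin(-38.412°)) = -1690.322 km
|dₓₜ| = 1690.322 km

1690 km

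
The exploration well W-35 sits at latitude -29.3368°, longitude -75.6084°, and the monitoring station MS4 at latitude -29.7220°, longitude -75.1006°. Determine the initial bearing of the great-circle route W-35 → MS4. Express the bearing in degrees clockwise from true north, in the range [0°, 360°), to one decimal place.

131.2°

Δλ = 0.5078°
y = sin Δλ · cos φ₂ = 0.007697
x = cos φ₁ sin φ₂ − sin φ₁ cos φ₂ cos Δλ = -0.006740
θ = atan2(y, x) = 131.2072° → 131.2072° (mod 360°)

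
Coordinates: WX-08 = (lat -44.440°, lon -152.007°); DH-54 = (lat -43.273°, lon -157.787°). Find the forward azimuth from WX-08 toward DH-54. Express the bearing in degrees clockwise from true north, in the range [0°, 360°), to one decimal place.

283.6°

Δλ = -5.7800°
y = sin Δλ · cos φ₂ = -0.073326
x = cos φ₁ sin φ₂ − sin φ₁ cos φ₂ cos Δλ = 0.017775
θ = atan2(y, x) = -76.3739° → 283.6261° (mod 360°)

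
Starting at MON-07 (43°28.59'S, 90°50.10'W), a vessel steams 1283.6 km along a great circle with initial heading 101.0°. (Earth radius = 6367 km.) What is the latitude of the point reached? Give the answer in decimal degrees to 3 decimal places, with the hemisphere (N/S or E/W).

44.575°S

MON-07: φ = -43.47650°, λ = -90.83500°
δ = d/R = 1283.6/6367 = 0.201602 rad
φ₂ = arcsin(sin φ₁ cos δ + cos φ₁ sin δ cos θ)
   = arcsin(-0.68806·0.97975 + 0.72566·0.20024·-0.19081) = -44.57540°
λ₂ = λ₁ + atan2(sin θ sin δ cos φ₁, cos δ − sin φ₁ sin φ₂) = -74.81691°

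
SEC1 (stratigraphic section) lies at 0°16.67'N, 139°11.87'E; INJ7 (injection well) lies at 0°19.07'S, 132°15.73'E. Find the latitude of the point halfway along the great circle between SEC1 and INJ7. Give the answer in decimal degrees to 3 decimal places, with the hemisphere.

SEC1: φ = +0.27783°, λ = +139.19783°
INJ7: φ = -0.31783°, λ = +132.26217°
Bx = cos φ₂ cos Δλ = 0.992667,  By = cos φ₂ sin Δλ = -0.120753
φₘ = atan2(sin φ₁ + sin φ₂, √((cos φ₁ + Bx)² + By²)) = -0.02004°
λₘ = λ₁ + atan2(By, cos φ₁ + Bx) = 135.73001°

0.020°S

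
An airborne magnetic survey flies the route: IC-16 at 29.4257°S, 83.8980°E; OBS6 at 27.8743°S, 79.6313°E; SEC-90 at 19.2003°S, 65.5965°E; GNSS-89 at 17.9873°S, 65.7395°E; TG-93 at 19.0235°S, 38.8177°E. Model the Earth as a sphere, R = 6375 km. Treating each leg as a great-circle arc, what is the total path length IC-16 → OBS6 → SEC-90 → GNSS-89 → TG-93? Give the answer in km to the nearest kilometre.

IC-16→OBS6: c = 0.070731 rad, d = 450.91 km
OBS6→SEC-90: c = 0.270481 rad, d = 1724.32 km
SEC-90→GNSS-89: c = 0.021303 rad, d = 135.80 km
GNSS-89→TG-93: c = 0.445517 rad, d = 2840.17 km
Total = 450.91 + 1724.32 + 135.80 + 2840.17 = 5151.20 km

5151 km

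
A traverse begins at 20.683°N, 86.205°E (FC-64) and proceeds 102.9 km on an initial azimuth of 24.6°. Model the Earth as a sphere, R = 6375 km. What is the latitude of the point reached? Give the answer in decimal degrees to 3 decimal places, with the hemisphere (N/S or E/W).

21.523°N

δ = d/R = 102.9/6375 = 0.016141 rad
φ₂ = arcsin(sin φ₁ cos δ + cos φ₁ sin δ cos θ)
   = arcsin(0.35320·0.99987 + 0.93555·0.01614·0.90924) = 21.52338°
λ₂ = λ₁ + atan2(sin θ sin δ cos φ₁, cos δ − sin φ₁ sin φ₂) = 86.61883°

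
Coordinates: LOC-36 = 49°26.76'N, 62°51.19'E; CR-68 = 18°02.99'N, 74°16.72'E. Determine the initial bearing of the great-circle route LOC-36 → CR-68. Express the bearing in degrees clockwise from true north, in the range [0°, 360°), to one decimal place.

159.6°

LOC-36: φ = +49.44600°, λ = +62.85317°
CR-68: φ = +18.04983°, λ = +74.27867°
Δλ = 11.4255°
y = sin Δλ · cos φ₂ = 0.188345
x = cos φ₁ sin φ₂ − sin φ₁ cos φ₂ cos Δλ = -0.506637
θ = atan2(y, x) = 159.6071° → 159.6071° (mod 360°)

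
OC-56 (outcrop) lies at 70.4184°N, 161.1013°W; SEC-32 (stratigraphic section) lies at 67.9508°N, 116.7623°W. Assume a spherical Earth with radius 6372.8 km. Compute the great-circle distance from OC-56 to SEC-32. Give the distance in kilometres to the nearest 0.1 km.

1733.2 km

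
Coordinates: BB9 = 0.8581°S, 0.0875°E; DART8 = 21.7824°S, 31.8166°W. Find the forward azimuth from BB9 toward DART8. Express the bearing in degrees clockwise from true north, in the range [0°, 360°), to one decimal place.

Δλ = -31.9041°
y = sin Δλ · cos φ₂ = -0.490764
x = cos φ₁ sin φ₂ − sin φ₁ cos φ₂ cos Δλ = -0.359235
θ = atan2(y, x) = -126.2038° → 233.7962° (mod 360°)

233.8°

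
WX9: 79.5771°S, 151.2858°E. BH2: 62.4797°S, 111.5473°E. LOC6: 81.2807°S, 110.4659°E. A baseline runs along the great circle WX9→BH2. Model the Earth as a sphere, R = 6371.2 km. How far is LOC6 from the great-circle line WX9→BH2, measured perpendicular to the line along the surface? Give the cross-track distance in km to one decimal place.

δ₁₃ = central angle WX9→LOC6 = 0.119341 rad  (haversine)
θ₁₃ = bearing WX9→LOC6 = 236.338°,  θ₁₂ = bearing WX9→BH2 = 302.614°
dₓₜ = R·arcsin(sin δ₁₃ · sin(θ₁₃ − θ₁₂)) = 6371.2·arcsin(0.11906·sin(-66.276°)) = -695.821 km
|dₓₜ| = 695.821 km

695.8 km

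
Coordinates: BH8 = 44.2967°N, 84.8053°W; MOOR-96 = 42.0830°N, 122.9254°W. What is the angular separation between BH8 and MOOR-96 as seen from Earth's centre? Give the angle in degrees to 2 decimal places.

Δφ = -2.2137°,  Δλ = -38.1201°
a = sin²(Δφ/2) + cos φ₁ cos φ₂ sin²(Δλ/2) = 0.057021
c = 2·arcsin(√a) = 0.482239 rad = 27.6303°

27.63°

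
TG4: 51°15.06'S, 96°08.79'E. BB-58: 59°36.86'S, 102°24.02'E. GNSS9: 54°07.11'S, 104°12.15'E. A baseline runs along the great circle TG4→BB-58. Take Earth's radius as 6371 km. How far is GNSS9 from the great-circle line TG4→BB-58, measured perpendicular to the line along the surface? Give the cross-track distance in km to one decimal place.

369.2 km

TG4: φ = -51.25100°, λ = +96.14650°
BB-58: φ = -59.61433°, λ = +102.40033°
GNSS9: φ = -54.11850°, λ = +104.20250°
δ₁₃ = central angle TG4→GNSS9 = 0.098756 rad  (haversine)
θ₁₃ = bearing TG4→GNSS9 = 123.583°,  θ₁₂ = bearing TG4→BB-58 = 159.554°
dₓₜ = R·arcsin(sin δ₁₃ · sin(θ₁₃ − θ₁₂)) = 6371·arcsin(0.09860·sin(-35.971°)) = -369.166 km
|dₓₜ| = 369.166 km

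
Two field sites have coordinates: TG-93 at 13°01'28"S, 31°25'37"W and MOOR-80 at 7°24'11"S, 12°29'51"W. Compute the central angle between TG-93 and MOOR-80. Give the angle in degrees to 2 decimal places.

TG-93: φ = -13.02444°, λ = -31.42694°
MOOR-80: φ = -7.40306°, λ = -12.49750°
Δφ = 5.6214°,  Δλ = 18.9294°
a = sin²(Δφ/2) + cos φ₁ cos φ₂ sin²(Δλ/2) = 0.028530
c = 2·arcsin(√a) = 0.339443 rad = 19.4487°

19.45°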